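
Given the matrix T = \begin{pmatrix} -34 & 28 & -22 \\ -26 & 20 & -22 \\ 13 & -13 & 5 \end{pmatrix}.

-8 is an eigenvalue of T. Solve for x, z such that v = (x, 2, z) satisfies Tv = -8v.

3, -1

We need (T + 8I)v = 0.
T + 8I = [[-26, 28, -22], [-26, 28, -22], [13, -13, 13]].
Row 1: (-26)·x + (28)·2 + (-22)·z = 0
Row 2: (-26)·x + (28)·2 + (-22)·z = 0
Row 3: (13)·x + (-13)·2 + (13)·z = 0
Solving gives x = 3, z = -1.
Check: T·(3, 2, -1) = (-24, -16, 8) = -8·(3, 2, -1).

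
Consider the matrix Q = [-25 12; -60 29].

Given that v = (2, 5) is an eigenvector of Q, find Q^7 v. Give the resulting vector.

(156250, 390625)

First find the eigenvalue: Qv = (10, 25) = 5·(2, 5), so λ = 5.
Then Q^7 v = λ^7·v = 5^7·(2, 5) = 78125·(2, 5) = (156250, 390625).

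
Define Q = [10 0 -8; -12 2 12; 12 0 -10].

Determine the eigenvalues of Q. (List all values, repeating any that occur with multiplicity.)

Compute the characteristic polynomial p(s) = det(sI - Q).
Expanding the 3×3 determinant: p(s) = s^3 - 2s^2 - 4s + 8.
Since p(2) = 0, s = 2 is a root.
Dividing by (s - 2) leaves s^2 - 4.
The quadratic factors as (s + 2)·(s - 2).
Eigenvalues: -2, 2, 2.

-2, 2, 2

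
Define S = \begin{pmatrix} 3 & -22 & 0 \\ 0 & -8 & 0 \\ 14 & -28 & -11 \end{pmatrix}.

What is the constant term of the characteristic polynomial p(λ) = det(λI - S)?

p(0) = det(0·I − S) = det(−S) = (−1)^3·det(S).
det(S) = 264, so p(0) = -264.

-264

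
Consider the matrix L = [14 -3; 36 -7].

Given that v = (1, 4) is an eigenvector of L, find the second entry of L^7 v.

512

First find the eigenvalue: Lv = (2, 8) = 2·(1, 4), so λ = 2.
Then L^7 v = λ^7·v = 2^7·(1, 4) = 128·(1, 4) = (128, 512).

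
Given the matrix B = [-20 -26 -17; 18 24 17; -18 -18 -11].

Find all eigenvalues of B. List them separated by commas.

Compute the characteristic polynomial p(λ) = det(λI - B).
Cofactor expansion gives p(λ) = λ^3 + 7λ^2 - 56λ - 132.
Since p(-2) = 0, λ = -2 is a root.
Dividing by (λ + 2) leaves λ^2 + 5λ - 66.
The quadratic factors as (λ + 11)·(λ - 6).
Eigenvalues: -11, -2, 6.

-11, -2, 6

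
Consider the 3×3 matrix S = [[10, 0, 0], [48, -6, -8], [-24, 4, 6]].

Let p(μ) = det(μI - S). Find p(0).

40

p(0) = det(0·I − S) = det(−S) = (−1)^3·det(S).
det(S) = -40, so p(0) = 40.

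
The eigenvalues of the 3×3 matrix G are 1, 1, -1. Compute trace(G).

1

trace(G) is the sum of the eigenvalues: (1) + (1) + (-1) = 1.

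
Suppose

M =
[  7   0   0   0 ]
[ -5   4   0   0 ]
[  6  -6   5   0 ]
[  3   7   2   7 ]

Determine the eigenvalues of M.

M is lower triangular, so its eigenvalues are the diagonal entries.
Diagonal: 7, 4, 5, 7.

4, 5, 7, 7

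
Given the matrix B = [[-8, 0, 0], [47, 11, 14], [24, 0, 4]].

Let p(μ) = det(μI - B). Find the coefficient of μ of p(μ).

-76

p(μ) = μ^3 - 7μ^2 - 76μ + 352.
The coefficient of μ is -76.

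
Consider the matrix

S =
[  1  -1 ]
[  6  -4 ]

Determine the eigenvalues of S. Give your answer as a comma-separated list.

det(S - λI) = (1 - λ)(-4 - λ) - (-1)·(6) = λ^2 + 3λ + 2.
This factors as (λ + 2)·(λ + 1) = 0.
Eigenvalues: -2, -1.

-2, -1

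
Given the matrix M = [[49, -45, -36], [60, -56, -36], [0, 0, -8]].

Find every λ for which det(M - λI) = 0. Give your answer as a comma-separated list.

-11, -8, 4

Compute the characteristic polynomial p(r) = det(rI - M).
Cofactor expansion gives p(r) = r^3 + 15r^2 + 12r - 352.
Since p(-8) = 0, r = -8 is a root.
Dividing by (r + 8) leaves r^2 + 7r - 44.
The quadratic factors as (r + 11)·(r - 4).
Eigenvalues: -11, -8, 4.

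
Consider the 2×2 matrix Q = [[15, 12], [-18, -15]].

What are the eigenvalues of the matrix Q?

det(Q - tI) = (15 - t)(-15 - t) - (12)·(-18) = t^2 - 9.
This factors as (t + 3)·(t - 3) = 0.
Eigenvalues: -3, 3.

-3, 3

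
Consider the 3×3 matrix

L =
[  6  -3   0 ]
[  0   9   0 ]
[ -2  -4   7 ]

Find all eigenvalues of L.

The characteristic polynomial is p(λ) = det(λI - L).
Expanding along the first row, p(λ) = λ^3 - 22λ^2 + 159λ - 378.
Try λ = 7: p(7) = 0, so 7 is a root.
Factor out (λ - 7): p(λ) = (λ - 7)·(λ^2 - 15λ + 54).
The quadratic factors as (λ - 6)·(λ - 9).
Eigenvalues: 6, 7, 9.

6, 7, 9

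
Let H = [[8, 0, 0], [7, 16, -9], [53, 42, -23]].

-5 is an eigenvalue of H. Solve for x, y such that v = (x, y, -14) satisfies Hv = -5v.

0, -6

We need (H + 5I)v = 0.
H + 5I = [[13, 0, 0], [7, 21, -9], [53, 42, -18]].
Row 1: (13)·x + (0)·y + (0)·-14 = 0
Row 2: (7)·x + (21)·y + (-9)·-14 = 0
Row 3: (53)·x + (42)·y + (-18)·-14 = 0
Solving gives x = 0, y = -6.
Check: H·(0, -6, -14) = (0, 30, 70) = -5·(0, -6, -14).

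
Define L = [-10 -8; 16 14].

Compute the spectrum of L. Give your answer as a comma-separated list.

det(L - λI) = (-10 - λ)(14 - λ) - (-8)·(16) = λ^2 - 4λ - 12.
This factors as (λ + 2)·(λ - 6) = 0.
Eigenvalues: -2, 6.

-2, 6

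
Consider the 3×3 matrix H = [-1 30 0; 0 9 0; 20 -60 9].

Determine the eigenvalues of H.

-1, 9, 9

Compute the characteristic polynomial p(μ) = det(μI - H).
Expanding the 3×3 determinant: p(μ) = μ^3 - 17μ^2 + 63μ + 81.
Since p(9) = 0, μ = 9 is a root.
Dividing by (μ - 9) leaves μ^2 - 8μ - 9.
The quadratic factors as (μ + 1)·(μ - 9).
Eigenvalues: -1, 9, 9.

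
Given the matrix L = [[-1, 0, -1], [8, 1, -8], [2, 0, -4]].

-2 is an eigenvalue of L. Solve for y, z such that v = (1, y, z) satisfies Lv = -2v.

0, 1

We need (L + 2I)v = 0.
L + 2I = [[1, 0, -1], [8, 3, -8], [2, 0, -2]].
Row 1: (1)·1 + (0)·y + (-1)·z = 0
Row 2: (8)·1 + (3)·y + (-8)·z = 0
Row 3: (2)·1 + (0)·y + (-2)·z = 0
Solving gives y = 0, z = 1.
Check: L·(1, 0, 1) = (-2, 0, -2) = -2·(1, 0, 1).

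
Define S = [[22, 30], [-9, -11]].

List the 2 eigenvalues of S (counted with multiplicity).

det(S - lambda·I) = (22 - lambda)(-11 - lambda) - (30)·(-9) = lambda^2 - 11·lambda + 28.
This factors as (lambda - 4)·(lambda - 7) = 0.
Eigenvalues: 4, 7.

4, 7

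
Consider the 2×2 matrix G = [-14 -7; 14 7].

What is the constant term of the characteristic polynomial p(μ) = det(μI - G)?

p(0) = det(0·I − G) = det(−G) = (−1)^2·det(G).
det(G) = 0, so p(0) = 0.

0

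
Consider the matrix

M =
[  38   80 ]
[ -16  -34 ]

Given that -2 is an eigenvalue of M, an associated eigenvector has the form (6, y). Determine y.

-3

We need (M + 2I)v = 0.
M + 2I = [[40, 80], [-16, -32]].
Row 1: (40)·6 + (80)·y = 0
Row 2: (-16)·6 + (-32)·y = 0
Solving gives y = -3.
Check: M·(6, -3) = (-12, 6) = -2·(6, -3).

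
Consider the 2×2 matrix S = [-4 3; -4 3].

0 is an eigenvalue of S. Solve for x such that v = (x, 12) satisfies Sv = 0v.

We need (S)v = 0.
S = [[-4, 3], [-4, 3]].
Row 1: (-4)·x + (3)·12 = 0
Row 2: (-4)·x + (3)·12 = 0
Solving gives x = 9.
Check: S·(9, 12) = (0, 0) = 0·(9, 12).

9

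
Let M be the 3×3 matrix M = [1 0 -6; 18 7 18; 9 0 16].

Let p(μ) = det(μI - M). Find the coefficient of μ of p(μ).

p(μ) = μ^3 - 24μ^2 + 189μ - 490.
The coefficient of μ is 189.

189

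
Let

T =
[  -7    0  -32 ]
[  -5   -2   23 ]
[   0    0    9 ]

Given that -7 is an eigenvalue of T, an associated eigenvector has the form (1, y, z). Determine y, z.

1, 0

We need (T + 7I)v = 0.
T + 7I = [[0, 0, -32], [-5, 5, 23], [0, 0, 16]].
Row 1: (0)·1 + (0)·y + (-32)·z = 0
Row 2: (-5)·1 + (5)·y + (23)·z = 0
Row 3: (0)·1 + (0)·y + (16)·z = 0
Solving gives y = 1, z = 0.
Check: T·(1, 1, 0) = (-7, -7, 0) = -7·(1, 1, 0).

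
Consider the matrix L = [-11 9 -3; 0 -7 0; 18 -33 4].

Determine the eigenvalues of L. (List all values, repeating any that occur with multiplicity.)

Set up det(lambda·I - L) = 0.
Expanding along the first row, p(lambda) = lambda^3 + 14·lambda^2 + 59·lambda + 70.
Try lambda = -2: p(-2) = 0, so -2 is a root.
Dividing by (lambda + 2) leaves lambda^2 + 12·lambda + 35.
The quadratic factors as (lambda + 7)·(lambda + 5).
Eigenvalues: -7, -5, -2.

-7, -5, -2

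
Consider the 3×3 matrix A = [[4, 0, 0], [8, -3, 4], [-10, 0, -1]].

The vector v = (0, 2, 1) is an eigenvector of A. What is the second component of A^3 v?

-2

First find the eigenvalue: Av = (0, -2, -1) = -1·(0, 2, 1), so λ = -1.
Then A^3 v = λ^3·v = (-1)^3·(0, 2, 1) = -1·(0, 2, 1) = (0, -2, -1).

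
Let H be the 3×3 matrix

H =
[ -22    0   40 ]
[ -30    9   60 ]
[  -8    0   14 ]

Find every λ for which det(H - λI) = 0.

-6, -2, 9

The characteristic polynomial is p(μ) = det(μI - H).
Cofactor expansion gives p(μ) = μ^3 - μ^2 - 60μ - 108.
Rational-root test: μ = 9 gives p(9) = 0.
Factor out (μ - 9): p(μ) = (μ - 9)·(μ^2 + 8μ + 12).
The quadratic factors as (μ + 6)·(μ + 2).
Eigenvalues: -6, -2, 9.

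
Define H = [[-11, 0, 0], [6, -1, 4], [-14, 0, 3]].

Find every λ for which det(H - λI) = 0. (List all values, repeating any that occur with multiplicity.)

Compute the characteristic polynomial p(lambda) = det(lambda·I - H).
Expanding the 3×3 determinant: p(lambda) = lambda^3 + 9·lambda^2 - 25·lambda - 33.
Since p(-11) = 0, lambda = -11 is a root.
Factor out (lambda + 11): p(lambda) = (lambda + 11)·(lambda^2 - 2·lambda - 3).
The quadratic factors as (lambda + 1)·(lambda - 3).
Eigenvalues: -11, -1, 3.

-11, -1, 3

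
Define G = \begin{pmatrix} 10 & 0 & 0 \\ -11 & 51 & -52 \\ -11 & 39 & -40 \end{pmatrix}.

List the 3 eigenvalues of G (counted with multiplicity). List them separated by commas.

-1, 10, 12

Set up det(tI - G) = 0.
Expanding the 3×3 determinant: p(t) = t^3 - 21t^2 + 98t + 120.
Since p(12) = 0, t = 12 is a root.
Factor out (t - 12): p(t) = (t - 12)·(t^2 - 9t - 10).
The quadratic factors as (t + 1)·(t - 10).
Eigenvalues: -1, 10, 12.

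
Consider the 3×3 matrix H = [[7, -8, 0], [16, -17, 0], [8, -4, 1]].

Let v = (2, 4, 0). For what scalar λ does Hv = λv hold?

-9

Compute Hv: H·(2, 4, 0) = (-18, -36, 0).
Since Hv = λv, compare component 1: -18 = λ·2, so λ = -9.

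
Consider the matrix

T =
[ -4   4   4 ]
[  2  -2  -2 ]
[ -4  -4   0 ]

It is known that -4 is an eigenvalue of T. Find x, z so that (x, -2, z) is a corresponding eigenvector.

4, 2

We need (T + 4I)v = 0.
T + 4I = [[0, 4, 4], [2, 2, -2], [-4, -4, 4]].
Row 1: (0)·x + (4)·-2 + (4)·z = 0
Row 2: (2)·x + (2)·-2 + (-2)·z = 0
Row 3: (-4)·x + (-4)·-2 + (4)·z = 0
Solving gives x = 4, z = 2.
Check: T·(4, -2, 2) = (-16, 8, -8) = -4·(4, -2, 2).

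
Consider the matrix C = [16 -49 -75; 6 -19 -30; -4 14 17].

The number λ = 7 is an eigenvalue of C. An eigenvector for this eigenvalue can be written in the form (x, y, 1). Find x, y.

-8, -3

We need (C - 7I)v = 0.
C - 7I = [[9, -49, -75], [6, -26, -30], [-4, 14, 10]].
Row 1: (9)·x + (-49)·y + (-75)·1 = 0
Row 2: (6)·x + (-26)·y + (-30)·1 = 0
Row 3: (-4)·x + (14)·y + (10)·1 = 0
Solving gives x = -8, y = -3.
Check: C·(-8, -3, 1) = (-56, -21, 7) = 7·(-8, -3, 1).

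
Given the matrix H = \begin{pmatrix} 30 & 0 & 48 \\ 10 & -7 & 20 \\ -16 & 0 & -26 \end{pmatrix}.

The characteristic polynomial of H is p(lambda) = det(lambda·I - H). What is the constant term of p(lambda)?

-84

p(lambda) = lambda^3 + 3·lambda^2 - 40·lambda - 84.
The constant term is -84.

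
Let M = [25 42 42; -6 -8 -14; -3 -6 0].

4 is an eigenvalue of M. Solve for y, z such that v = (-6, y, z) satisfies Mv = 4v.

3, 0

We need (M - 4I)v = 0.
M - 4I = [[21, 42, 42], [-6, -12, -14], [-3, -6, -4]].
Row 1: (21)·-6 + (42)·y + (42)·z = 0
Row 2: (-6)·-6 + (-12)·y + (-14)·z = 0
Row 3: (-3)·-6 + (-6)·y + (-4)·z = 0
Solving gives y = 3, z = 0.
Check: M·(-6, 3, 0) = (-24, 12, 0) = 4·(-6, 3, 0).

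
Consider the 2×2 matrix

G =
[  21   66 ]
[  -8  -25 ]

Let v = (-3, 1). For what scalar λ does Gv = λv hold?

Compute Gv: G·(-3, 1) = (3, -1).
Since Gv = λv, compare component 1: 3 = λ·-3, so λ = -1.

-1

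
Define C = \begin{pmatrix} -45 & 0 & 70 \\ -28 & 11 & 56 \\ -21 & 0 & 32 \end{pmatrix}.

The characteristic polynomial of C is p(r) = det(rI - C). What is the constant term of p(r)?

p(r) = r^3 + 2r^2 - 113r - 330.
The constant term is -330.

-330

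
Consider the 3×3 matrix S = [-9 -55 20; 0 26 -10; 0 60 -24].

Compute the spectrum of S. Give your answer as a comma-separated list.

Set up det(tI - S) = 0.
Expanding along the first row, p(t) = t^3 + 7t^2 - 42t - 216.
Since p(6) = 0, t = 6 is a root.
Factor out (t - 6): p(t) = (t - 6)·(t^2 + 13t + 36).
The quadratic factors as (t + 9)·(t + 4).
Eigenvalues: -9, -4, 6.

-9, -4, 6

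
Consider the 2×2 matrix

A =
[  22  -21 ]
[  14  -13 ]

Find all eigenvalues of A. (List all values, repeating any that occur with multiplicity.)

det(A - μI) = (22 - μ)(-13 - μ) - (-21)·(14) = μ^2 - 9μ + 8.
This factors as (μ - 1)·(μ - 8) = 0.
Eigenvalues: 1, 8.

1, 8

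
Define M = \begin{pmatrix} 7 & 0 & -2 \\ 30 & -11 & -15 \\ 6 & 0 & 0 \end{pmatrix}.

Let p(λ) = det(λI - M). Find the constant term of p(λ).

132

p(λ) = λ^3 + 4λ^2 - 65λ + 132.
The constant term is 132.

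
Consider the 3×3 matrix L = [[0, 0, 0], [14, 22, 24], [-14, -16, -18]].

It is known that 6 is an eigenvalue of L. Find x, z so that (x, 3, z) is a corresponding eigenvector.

0, -2

We need (L - 6I)v = 0.
L - 6I = [[-6, 0, 0], [14, 16, 24], [-14, -16, -24]].
Row 1: (-6)·x + (0)·3 + (0)·z = 0
Row 2: (14)·x + (16)·3 + (24)·z = 0
Row 3: (-14)·x + (-16)·3 + (-24)·z = 0
Solving gives x = 0, z = -2.
Check: L·(0, 3, -2) = (0, 18, -12) = 6·(0, 3, -2).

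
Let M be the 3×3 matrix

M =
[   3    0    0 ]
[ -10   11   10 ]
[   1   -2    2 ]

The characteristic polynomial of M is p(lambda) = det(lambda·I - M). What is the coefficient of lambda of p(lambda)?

p(lambda) = lambda^3 - 16·lambda^2 + 81·lambda - 126.
The coefficient of lambda is 81.

81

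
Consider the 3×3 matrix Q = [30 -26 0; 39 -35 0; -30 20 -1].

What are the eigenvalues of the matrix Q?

Set up det(λI - Q) = 0.
Cofactor expansion gives p(λ) = λ^3 + 6λ^2 - 31λ - 36.
Try λ = -1: p(-1) = 0, so -1 is a root.
Dividing by (λ + 1) leaves λ^2 + 5λ - 36.
The quadratic factors as (λ + 9)·(λ - 4).
Eigenvalues: -9, -1, 4.

-9, -1, 4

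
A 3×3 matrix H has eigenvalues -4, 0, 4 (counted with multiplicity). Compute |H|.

0

det(H) is the product of the eigenvalues: (-4) · (0) · (4) = 0.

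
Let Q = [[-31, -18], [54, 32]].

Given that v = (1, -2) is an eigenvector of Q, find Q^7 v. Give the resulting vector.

First find the eigenvalue: Qv = (5, -10) = 5·(1, -2), so λ = 5.
Then Q^7 v = λ^7·v = 5^7·(1, -2) = 78125·(1, -2) = (78125, -156250).

(78125, -156250)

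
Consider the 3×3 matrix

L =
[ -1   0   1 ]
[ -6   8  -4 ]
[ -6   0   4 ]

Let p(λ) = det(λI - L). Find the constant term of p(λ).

p(λ) = λ^3 - 11λ^2 + 26λ - 16.
The constant term is -16.

-16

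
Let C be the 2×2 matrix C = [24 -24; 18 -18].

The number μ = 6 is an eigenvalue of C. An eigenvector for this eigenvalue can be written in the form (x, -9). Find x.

We need (C - 6I)v = 0.
C - 6I = [[18, -24], [18, -24]].
Row 1: (18)·x + (-24)·-9 = 0
Row 2: (18)·x + (-24)·-9 = 0
Solving gives x = -12.
Check: C·(-12, -9) = (-72, -54) = 6·(-12, -9).

-12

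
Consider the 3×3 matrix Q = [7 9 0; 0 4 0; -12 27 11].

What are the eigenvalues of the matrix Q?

4, 7, 11

The characteristic polynomial is p(lambda) = det(lambda·I - Q).
Cofactor expansion gives p(lambda) = lambda^3 - 22·lambda^2 + 149·lambda - 308.
Try lambda = 7: p(7) = 0, so 7 is a root.
Factor out (lambda - 7): p(lambda) = (lambda - 7)·(lambda^2 - 15·lambda + 44).
The quadratic factors as (lambda - 4)·(lambda - 11).
Eigenvalues: 4, 7, 11.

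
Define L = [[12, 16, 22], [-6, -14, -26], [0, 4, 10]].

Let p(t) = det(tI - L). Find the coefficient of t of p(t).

12

p(t) = t^3 - 8t^2 + 12t.
The coefficient of t is 12.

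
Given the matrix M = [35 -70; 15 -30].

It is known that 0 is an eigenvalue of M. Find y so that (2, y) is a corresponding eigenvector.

We need (M)v = 0.
M = [[35, -70], [15, -30]].
Row 1: (35)·2 + (-70)·y = 0
Row 2: (15)·2 + (-30)·y = 0
Solving gives y = 1.
Check: M·(2, 1) = (0, 0) = 0·(2, 1).

1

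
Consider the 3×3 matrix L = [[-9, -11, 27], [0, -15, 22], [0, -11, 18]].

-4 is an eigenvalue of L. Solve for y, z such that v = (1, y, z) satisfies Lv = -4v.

2, 1

We need (L + 4I)v = 0.
L + 4I = [[-5, -11, 27], [0, -11, 22], [0, -11, 22]].
Row 1: (-5)·1 + (-11)·y + (27)·z = 0
Row 2: (0)·1 + (-11)·y + (22)·z = 0
Row 3: (0)·1 + (-11)·y + (22)·z = 0
Solving gives y = 2, z = 1.
Check: L·(1, 2, 1) = (-4, -8, -4) = -4·(1, 2, 1).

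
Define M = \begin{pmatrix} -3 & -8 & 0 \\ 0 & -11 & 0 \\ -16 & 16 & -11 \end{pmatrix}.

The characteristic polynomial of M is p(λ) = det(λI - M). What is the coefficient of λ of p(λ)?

p(λ) = λ^3 + 25λ^2 + 187λ + 363.
The coefficient of λ is 187.

187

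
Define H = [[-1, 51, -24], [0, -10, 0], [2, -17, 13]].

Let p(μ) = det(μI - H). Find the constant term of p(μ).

p(μ) = μ^3 - 2μ^2 - 85μ + 350.
The constant term is 350.

350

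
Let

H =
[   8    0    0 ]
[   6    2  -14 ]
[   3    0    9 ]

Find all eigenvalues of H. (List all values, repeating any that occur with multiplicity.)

2, 8, 9

Compute the characteristic polynomial p(λ) = det(λI - H).
Expanding the 3×3 determinant: p(λ) = λ^3 - 19λ^2 + 106λ - 144.
Try λ = 8: p(8) = 0, so 8 is a root.
Factor out (λ - 8): p(λ) = (λ - 8)·(λ^2 - 11λ + 18).
The quadratic factors as (λ - 2)·(λ - 9).
Eigenvalues: 2, 8, 9.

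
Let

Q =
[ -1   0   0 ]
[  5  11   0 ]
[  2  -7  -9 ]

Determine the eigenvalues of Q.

-9, -1, 11

Q is lower triangular, so its eigenvalues are the diagonal entries.
Diagonal: -1, 11, -9.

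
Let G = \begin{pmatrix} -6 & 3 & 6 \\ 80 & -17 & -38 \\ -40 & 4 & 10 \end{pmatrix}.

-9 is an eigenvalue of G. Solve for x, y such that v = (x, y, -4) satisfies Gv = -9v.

-1, 9

We need (G + 9I)v = 0.
G + 9I = [[3, 3, 6], [80, -8, -38], [-40, 4, 19]].
Row 1: (3)·x + (3)·y + (6)·-4 = 0
Row 2: (80)·x + (-8)·y + (-38)·-4 = 0
Row 3: (-40)·x + (4)·y + (19)·-4 = 0
Solving gives x = -1, y = 9.
Check: G·(-1, 9, -4) = (9, -81, 36) = -9·(-1, 9, -4).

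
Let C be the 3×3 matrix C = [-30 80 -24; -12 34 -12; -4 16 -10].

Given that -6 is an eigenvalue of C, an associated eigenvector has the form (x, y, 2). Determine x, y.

-2, 0

We need (C + 6I)v = 0.
C + 6I = [[-24, 80, -24], [-12, 40, -12], [-4, 16, -4]].
Row 1: (-24)·x + (80)·y + (-24)·2 = 0
Row 2: (-12)·x + (40)·y + (-12)·2 = 0
Row 3: (-4)·x + (16)·y + (-4)·2 = 0
Solving gives x = -2, y = 0.
Check: C·(-2, 0, 2) = (12, 0, -12) = -6·(-2, 0, 2).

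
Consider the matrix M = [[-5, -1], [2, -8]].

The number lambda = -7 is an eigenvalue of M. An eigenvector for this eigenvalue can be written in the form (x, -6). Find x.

We need (M + 7I)v = 0.
M + 7I = [[2, -1], [2, -1]].
Row 1: (2)·x + (-1)·-6 = 0
Row 2: (2)·x + (-1)·-6 = 0
Solving gives x = -3.
Check: M·(-3, -6) = (21, 42) = -7·(-3, -6).

-3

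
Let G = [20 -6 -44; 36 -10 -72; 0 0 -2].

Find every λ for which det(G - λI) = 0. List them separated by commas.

-2, 2, 8

The characteristic polynomial is p(λ) = det(λI - G).
Cofactor expansion gives p(λ) = λ^3 - 8λ^2 - 4λ + 32.
Try λ = -2: p(-2) = 0, so -2 is a root.
Dividing by (λ + 2) leaves λ^2 - 10λ + 16.
The quadratic factors as (λ - 2)·(λ - 8).
Eigenvalues: -2, 2, 8.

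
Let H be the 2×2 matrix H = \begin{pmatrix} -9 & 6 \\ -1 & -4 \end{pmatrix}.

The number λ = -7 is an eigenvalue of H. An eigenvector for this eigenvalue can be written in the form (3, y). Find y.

1

We need (H + 7I)v = 0.
H + 7I = [[-2, 6], [-1, 3]].
Row 1: (-2)·3 + (6)·y = 0
Row 2: (-1)·3 + (3)·y = 0
Solving gives y = 1.
Check: H·(3, 1) = (-21, -7) = -7·(3, 1).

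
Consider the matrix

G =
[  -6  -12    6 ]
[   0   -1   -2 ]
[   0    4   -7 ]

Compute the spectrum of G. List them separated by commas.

The characteristic polynomial is p(t) = det(tI - G).
Expanding along the first row, p(t) = t^3 + 14t^2 + 63t + 90.
Try t = -3: p(-3) = 0, so -3 is a root.
Dividing by (t + 3) leaves t^2 + 11t + 30.
The quadratic factors as (t + 6)·(t + 5).
Eigenvalues: -6, -5, -3.

-6, -5, -3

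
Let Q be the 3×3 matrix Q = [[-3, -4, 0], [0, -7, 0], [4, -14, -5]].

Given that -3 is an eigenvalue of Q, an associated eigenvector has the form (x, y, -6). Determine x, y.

We need (Q + 3I)v = 0.
Q + 3I = [[0, -4, 0], [0, -4, 0], [4, -14, -2]].
Row 1: (0)·x + (-4)·y + (0)·-6 = 0
Row 2: (0)·x + (-4)·y + (0)·-6 = 0
Row 3: (4)·x + (-14)·y + (-2)·-6 = 0
Solving gives x = -3, y = 0.
Check: Q·(-3, 0, -6) = (9, 0, 18) = -3·(-3, 0, -6).

-3, 0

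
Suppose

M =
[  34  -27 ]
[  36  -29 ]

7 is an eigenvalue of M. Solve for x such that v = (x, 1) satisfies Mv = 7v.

We need (M - 7I)v = 0.
M - 7I = [[27, -27], [36, -36]].
Row 1: (27)·x + (-27)·1 = 0
Row 2: (36)·x + (-36)·1 = 0
Solving gives x = 1.
Check: M·(1, 1) = (7, 7) = 7·(1, 1).

1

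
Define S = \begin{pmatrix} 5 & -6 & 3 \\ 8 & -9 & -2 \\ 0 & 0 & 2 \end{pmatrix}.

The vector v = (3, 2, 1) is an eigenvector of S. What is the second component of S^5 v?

64

First find the eigenvalue: Sv = (6, 4, 2) = 2·(3, 2, 1), so λ = 2.
Then S^5 v = λ^5·v = 2^5·(3, 2, 1) = 32·(3, 2, 1) = (96, 64, 32).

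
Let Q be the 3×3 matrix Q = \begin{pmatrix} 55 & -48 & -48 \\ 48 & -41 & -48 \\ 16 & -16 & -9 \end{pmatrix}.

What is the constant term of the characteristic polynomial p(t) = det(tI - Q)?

p(0) = det(0·I − Q) = det(−Q) = (−1)^3·det(Q).
det(Q) = -441, so p(0) = 441.

441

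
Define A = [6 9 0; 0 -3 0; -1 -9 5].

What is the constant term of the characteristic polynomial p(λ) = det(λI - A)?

90

p(0) = det(0·I − A) = det(−A) = (−1)^3·det(A).
det(A) = -90, so p(0) = 90.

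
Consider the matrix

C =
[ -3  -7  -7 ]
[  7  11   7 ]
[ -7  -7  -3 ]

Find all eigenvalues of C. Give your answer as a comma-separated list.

-3, 4, 4

Compute the characteristic polynomial p(s) = det(sI - C).
Expanding along the first row, p(s) = s^3 - 5s^2 - 8s + 48.
Since p(-3) = 0, s = -3 is a root.
Factor out (s + 3): p(s) = (s + 3)·(s^2 - 8s + 16).
The quadratic factor is (s - 4)^2.
Eigenvalues: -3, 4, 4.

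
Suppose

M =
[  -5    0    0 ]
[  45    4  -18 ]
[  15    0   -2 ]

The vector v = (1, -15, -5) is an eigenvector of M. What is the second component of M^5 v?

46875

First find the eigenvalue: Mv = (-5, 75, 25) = -5·(1, -15, -5), so λ = -5.
Then M^5 v = λ^5·v = (-5)^5·(1, -15, -5) = -3125·(1, -15, -5) = (-3125, 46875, 15625).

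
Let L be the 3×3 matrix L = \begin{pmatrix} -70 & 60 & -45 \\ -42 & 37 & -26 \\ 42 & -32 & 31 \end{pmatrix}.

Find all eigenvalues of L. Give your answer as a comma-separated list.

The characteristic polynomial is p(s) = det(sI - L).
Cofactor expansion gives p(s) = s^3 + 2s^2 - 35s.
Try s = 0: p(0) = 0, so 0 is a root.
Dividing by s leaves s^2 + 2s - 35.
The quadratic factors as (s + 7)·(s - 5).
Eigenvalues: -7, 0, 5.

-7, 0, 5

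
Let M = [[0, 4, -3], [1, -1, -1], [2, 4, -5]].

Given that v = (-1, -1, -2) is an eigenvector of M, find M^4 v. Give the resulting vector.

(-16, -16, -32)

First find the eigenvalue: Mv = (2, 2, 4) = -2·(-1, -1, -2), so λ = -2.
Then M^4 v = λ^4·v = (-2)^4·(-1, -1, -2) = 16·(-1, -1, -2) = (-16, -16, -32).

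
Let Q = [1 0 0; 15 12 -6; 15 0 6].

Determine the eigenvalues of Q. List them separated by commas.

1, 6, 12

Set up det(rI - Q) = 0.
Cofactor expansion gives p(r) = r^3 - 19r^2 + 90r - 72.
Rational-root test: r = 1 gives p(1) = 0.
Dividing by (r - 1) leaves r^2 - 18r + 72.
The quadratic factors as (r - 6)·(r - 12).
Eigenvalues: 1, 6, 12.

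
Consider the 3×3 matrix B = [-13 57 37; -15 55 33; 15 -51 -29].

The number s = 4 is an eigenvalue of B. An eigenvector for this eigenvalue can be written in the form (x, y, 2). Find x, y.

We need (B - 4I)v = 0.
B - 4I = [[-17, 57, 37], [-15, 51, 33], [15, -51, -33]].
Row 1: (-17)·x + (57)·y + (37)·2 = 0
Row 2: (-15)·x + (51)·y + (33)·2 = 0
Row 3: (15)·x + (-51)·y + (-33)·2 = 0
Solving gives x = 1, y = -1.
Check: B·(1, -1, 2) = (4, -4, 8) = 4·(1, -1, 2).

1, -1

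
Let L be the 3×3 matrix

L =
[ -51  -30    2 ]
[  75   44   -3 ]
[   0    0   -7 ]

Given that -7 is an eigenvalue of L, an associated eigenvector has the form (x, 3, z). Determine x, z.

We need (L + 7I)v = 0.
L + 7I = [[-44, -30, 2], [75, 51, -3], [0, 0, 0]].
Row 1: (-44)·x + (-30)·3 + (2)·z = 0
Row 2: (75)·x + (51)·3 + (-3)·z = 0
Row 3: (0)·x + (0)·3 + (0)·z = 0
Solving gives x = -2, z = 1.
Check: L·(-2, 3, 1) = (14, -21, -7) = -7·(-2, 3, 1).

-2, 1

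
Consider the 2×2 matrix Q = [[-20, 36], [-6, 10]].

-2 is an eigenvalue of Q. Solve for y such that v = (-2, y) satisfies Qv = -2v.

-1

We need (Q + 2I)v = 0.
Q + 2I = [[-18, 36], [-6, 12]].
Row 1: (-18)·-2 + (36)·y = 0
Row 2: (-6)·-2 + (12)·y = 0
Solving gives y = -1.
Check: Q·(-2, -1) = (4, 2) = -2·(-2, -1).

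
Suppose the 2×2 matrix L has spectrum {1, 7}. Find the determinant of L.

7

det(L) is the product of the eigenvalues: (1) · (7) = 7.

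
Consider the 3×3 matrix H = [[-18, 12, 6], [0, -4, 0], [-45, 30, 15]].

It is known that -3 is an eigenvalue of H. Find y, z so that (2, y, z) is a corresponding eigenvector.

We need (H + 3I)v = 0.
H + 3I = [[-15, 12, 6], [0, -1, 0], [-45, 30, 18]].
Row 1: (-15)·2 + (12)·y + (6)·z = 0
Row 2: (0)·2 + (-1)·y + (0)·z = 0
Row 3: (-45)·2 + (30)·y + (18)·z = 0
Solving gives y = 0, z = 5.
Check: H·(2, 0, 5) = (-6, 0, -15) = -3·(2, 0, 5).

0, 5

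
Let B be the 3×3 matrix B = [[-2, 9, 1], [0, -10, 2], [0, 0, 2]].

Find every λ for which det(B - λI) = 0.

-10, -2, 2

B is upper triangular, so its eigenvalues are the diagonal entries.
Diagonal: -2, -10, 2.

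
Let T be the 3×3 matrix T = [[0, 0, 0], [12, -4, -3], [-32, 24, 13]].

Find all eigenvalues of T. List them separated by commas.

The characteristic polynomial is p(s) = det(sI - T).
Cofactor expansion gives p(s) = s^3 - 9s^2 + 20s.
Since p(0) = 0, s = 0 is a root.
Dividing by s leaves s^2 - 9s + 20.
The quadratic factors as (s - 4)·(s - 5).
Eigenvalues: 0, 4, 5.

0, 4, 5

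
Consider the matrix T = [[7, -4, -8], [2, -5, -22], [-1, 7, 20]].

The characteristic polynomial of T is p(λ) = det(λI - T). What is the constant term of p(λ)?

p(λ) = λ^3 - 22λ^2 + 159λ - 378.
The constant term is -378.

-378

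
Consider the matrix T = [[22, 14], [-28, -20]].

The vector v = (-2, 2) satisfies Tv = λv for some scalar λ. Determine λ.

8

Compute Tv: T·(-2, 2) = (-16, 16).
Since Tv = λv, compare component 1: -16 = λ·-2, so λ = 8.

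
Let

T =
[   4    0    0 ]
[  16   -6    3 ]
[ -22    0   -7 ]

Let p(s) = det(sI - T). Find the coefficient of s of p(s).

-10

p(s) = s^3 + 9s^2 - 10s - 168.
The coefficient of s is -10.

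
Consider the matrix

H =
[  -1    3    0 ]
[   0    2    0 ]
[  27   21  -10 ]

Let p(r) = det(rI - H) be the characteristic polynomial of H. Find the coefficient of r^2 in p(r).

9

The coefficient of r^2 of det(rI - H) is −trace(H).
trace(H) = (-1) + (2) + (-10) = -9, so the coefficient is 9.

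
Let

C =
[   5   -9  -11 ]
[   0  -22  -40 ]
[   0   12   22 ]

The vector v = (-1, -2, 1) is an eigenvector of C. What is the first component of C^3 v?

8

First find the eigenvalue: Cv = (2, 4, -2) = -2·(-1, -2, 1), so λ = -2.
Then C^3 v = λ^3·v = (-2)^3·(-1, -2, 1) = -8·(-1, -2, 1) = (8, 16, -8).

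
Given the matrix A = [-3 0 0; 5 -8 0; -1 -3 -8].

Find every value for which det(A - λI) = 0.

A is lower triangular, so its eigenvalues are the diagonal entries.
Diagonal: -3, -8, -8.

-8, -8, -3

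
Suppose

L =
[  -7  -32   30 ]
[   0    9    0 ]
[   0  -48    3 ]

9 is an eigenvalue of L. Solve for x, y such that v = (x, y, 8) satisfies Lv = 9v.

17, -1

We need (L - 9I)v = 0.
L - 9I = [[-16, -32, 30], [0, 0, 0], [0, -48, -6]].
Row 1: (-16)·x + (-32)·y + (30)·8 = 0
Row 2: (0)·x + (0)·y + (0)·8 = 0
Row 3: (0)·x + (-48)·y + (-6)·8 = 0
Solving gives x = 17, y = -1.
Check: L·(17, -1, 8) = (153, -9, 72) = 9·(17, -1, 8).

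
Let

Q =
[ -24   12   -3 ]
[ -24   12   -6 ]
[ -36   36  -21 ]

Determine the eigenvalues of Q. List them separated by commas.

-12, -12, -9

Set up det(tI - Q) = 0.
Expanding the 3×3 determinant: p(t) = t^3 + 33t^2 + 360t + 1296.
Since p(-9) = 0, t = -9 is a root.
Dividing by (t + 9) leaves t^2 + 24t + 144.
The quadratic factor is (t + 12)^2.
Eigenvalues: -12, -12, -9.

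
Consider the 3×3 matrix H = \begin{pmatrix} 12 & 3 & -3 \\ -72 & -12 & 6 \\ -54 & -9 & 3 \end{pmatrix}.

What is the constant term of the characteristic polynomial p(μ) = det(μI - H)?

p(0) = det(0·I − H) = det(−H) = (−1)^3·det(H).
det(H) = -108, so p(0) = 108.

108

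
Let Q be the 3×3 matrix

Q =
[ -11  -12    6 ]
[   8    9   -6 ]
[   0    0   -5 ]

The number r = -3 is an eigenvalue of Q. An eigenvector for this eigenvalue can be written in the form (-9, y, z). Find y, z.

6, 0

We need (Q + 3I)v = 0.
Q + 3I = [[-8, -12, 6], [8, 12, -6], [0, 0, -2]].
Row 1: (-8)·-9 + (-12)·y + (6)·z = 0
Row 2: (8)·-9 + (12)·y + (-6)·z = 0
Row 3: (0)·-9 + (0)·y + (-2)·z = 0
Solving gives y = 6, z = 0.
Check: Q·(-9, 6, 0) = (27, -18, 0) = -3·(-9, 6, 0).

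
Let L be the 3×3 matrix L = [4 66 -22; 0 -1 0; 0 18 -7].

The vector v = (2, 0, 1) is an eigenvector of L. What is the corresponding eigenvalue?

Compute Lv: L·(2, 0, 1) = (-14, 0, -7).
Since Lv = λv, compare component 1: -14 = λ·2, so λ = -7.

-7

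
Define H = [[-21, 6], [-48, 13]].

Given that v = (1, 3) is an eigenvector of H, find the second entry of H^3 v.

-81

First find the eigenvalue: Hv = (-3, -9) = -3·(1, 3), so λ = -3.
Then H^3 v = λ^3·v = (-3)^3·(1, 3) = -27·(1, 3) = (-27, -81).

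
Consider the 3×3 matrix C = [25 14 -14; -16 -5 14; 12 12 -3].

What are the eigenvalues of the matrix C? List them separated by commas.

Set up det(sI - C) = 0.
Expanding the 3×3 determinant: p(s) = s^3 - 17s^2 + 39s + 297.
Try s = -3: p(-3) = 0, so -3 is a root.
Dividing by (s + 3) leaves s^2 - 20s + 99.
The quadratic factors as (s - 9)·(s - 11).
Eigenvalues: -3, 9, 11.

-3, 9, 11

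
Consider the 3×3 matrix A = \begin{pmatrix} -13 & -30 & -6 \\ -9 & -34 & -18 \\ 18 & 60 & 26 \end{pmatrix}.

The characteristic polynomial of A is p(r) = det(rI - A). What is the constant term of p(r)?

p(r) = r^3 + 21r^2 + 138r + 280.
The constant term is 280.

280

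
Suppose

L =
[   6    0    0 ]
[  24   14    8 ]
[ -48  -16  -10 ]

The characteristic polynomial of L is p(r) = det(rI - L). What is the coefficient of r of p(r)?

12

p(r) = r^3 - 10r^2 + 12r + 72.
The coefficient of r is 12.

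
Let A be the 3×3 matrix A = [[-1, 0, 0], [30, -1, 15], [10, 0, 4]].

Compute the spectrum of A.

Compute the characteristic polynomial p(r) = det(rI - A).
Expanding along the first row, p(r) = r^3 - 2r^2 - 7r - 4.
Since p(-1) = 0, r = -1 is a root.
Factor out (r + 1): p(r) = (r + 1)·(r^2 - 3r - 4).
The quadratic factors as (r + 1)·(r - 4).
Eigenvalues: -1, -1, 4.

-1, -1, 4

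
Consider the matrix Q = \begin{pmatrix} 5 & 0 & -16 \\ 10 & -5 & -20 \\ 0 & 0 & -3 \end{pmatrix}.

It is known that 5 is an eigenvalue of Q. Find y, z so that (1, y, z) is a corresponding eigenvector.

We need (Q - 5I)v = 0.
Q - 5I = [[0, 0, -16], [10, -10, -20], [0, 0, -8]].
Row 1: (0)·1 + (0)·y + (-16)·z = 0
Row 2: (10)·1 + (-10)·y + (-20)·z = 0
Row 3: (0)·1 + (0)·y + (-8)·z = 0
Solving gives y = 1, z = 0.
Check: Q·(1, 1, 0) = (5, 5, 0) = 5·(1, 1, 0).

1, 0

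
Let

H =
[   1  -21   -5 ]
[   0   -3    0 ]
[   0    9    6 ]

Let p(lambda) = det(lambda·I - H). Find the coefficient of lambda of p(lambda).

-15

p(lambda) = lambda^3 - 4·lambda^2 - 15·lambda + 18.
The coefficient of lambda is -15.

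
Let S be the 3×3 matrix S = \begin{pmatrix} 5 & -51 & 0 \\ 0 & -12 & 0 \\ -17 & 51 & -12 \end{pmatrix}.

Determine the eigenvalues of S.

-12, -12, 5

Compute the characteristic polynomial p(μ) = det(μI - S).
Expanding along the first row, p(μ) = μ^3 + 19μ^2 + 24μ - 720.
Rational-root test: μ = 5 gives p(5) = 0.
Factor out (μ - 5): p(μ) = (μ - 5)·(μ^2 + 24μ + 144).
The quadratic factor is (μ + 12)^2.
Eigenvalues: -12, -12, 5.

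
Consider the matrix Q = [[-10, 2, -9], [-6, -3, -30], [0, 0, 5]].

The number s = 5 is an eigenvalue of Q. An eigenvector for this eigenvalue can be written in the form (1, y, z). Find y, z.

We need (Q - 5I)v = 0.
Q - 5I = [[-15, 2, -9], [-6, -8, -30], [0, 0, 0]].
Row 1: (-15)·1 + (2)·y + (-9)·z = 0
Row 2: (-6)·1 + (-8)·y + (-30)·z = 0
Row 3: (0)·1 + (0)·y + (0)·z = 0
Solving gives y = 3, z = -1.
Check: Q·(1, 3, -1) = (5, 15, -5) = 5·(1, 3, -1).

3, -1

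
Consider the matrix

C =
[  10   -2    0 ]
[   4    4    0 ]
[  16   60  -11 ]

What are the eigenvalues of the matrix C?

The characteristic polynomial is p(lambda) = det(lambda·I - C).
Expanding along the first row, p(lambda) = lambda^3 - 3·lambda^2 - 106·lambda + 528.
Rational-root test: lambda = 8 gives p(8) = 0.
Factor out (lambda - 8): p(lambda) = (lambda - 8)·(lambda^2 + 5·lambda - 66).
The quadratic factors as (lambda + 11)·(lambda - 6).
Eigenvalues: -11, 6, 8.

-11, 6, 8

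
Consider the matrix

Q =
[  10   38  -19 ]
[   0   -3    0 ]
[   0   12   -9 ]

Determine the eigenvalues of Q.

Compute the characteristic polynomial p(t) = det(tI - Q).
Expanding along the first row, p(t) = t^3 + 2t^2 - 93t - 270.
Since p(-9) = 0, t = -9 is a root.
Dividing by (t + 9) leaves t^2 - 7t - 30.
The quadratic factors as (t + 3)·(t - 10).
Eigenvalues: -9, -3, 10.

-9, -3, 10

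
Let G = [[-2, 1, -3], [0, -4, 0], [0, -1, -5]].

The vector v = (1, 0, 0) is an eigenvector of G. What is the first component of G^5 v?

First find the eigenvalue: Gv = (-2, 0, 0) = -2·(1, 0, 0), so λ = -2.
Then G^5 v = λ^5·v = (-2)^5·(1, 0, 0) = -32·(1, 0, 0) = (-32, 0, 0).

-32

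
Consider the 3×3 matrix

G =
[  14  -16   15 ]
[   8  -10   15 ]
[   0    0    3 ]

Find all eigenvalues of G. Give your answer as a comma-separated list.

Compute the characteristic polynomial p(s) = det(sI - G).
Expanding the 3×3 determinant: p(s) = s^3 - 7s^2 + 36.
Since p(-2) = 0, s = -2 is a root.
Factor out (s + 2): p(s) = (s + 2)·(s^2 - 9s + 18).
The quadratic factors as (s - 3)·(s - 6).
Eigenvalues: -2, 3, 6.

-2, 3, 6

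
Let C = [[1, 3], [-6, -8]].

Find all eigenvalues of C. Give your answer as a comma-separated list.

-5, -2

det(C - tI) = (1 - t)(-8 - t) - (3)·(-6) = t^2 + 7t + 10.
This factors as (t + 5)·(t + 2) = 0.
Eigenvalues: -5, -2.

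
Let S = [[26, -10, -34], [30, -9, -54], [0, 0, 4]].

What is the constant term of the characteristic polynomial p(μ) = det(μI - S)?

p(0) = det(0·I − S) = det(−S) = (−1)^3·det(S).
det(S) = 264, so p(0) = -264.

-264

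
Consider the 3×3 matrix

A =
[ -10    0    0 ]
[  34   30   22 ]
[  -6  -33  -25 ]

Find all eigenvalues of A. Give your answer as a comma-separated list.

-10, -3, 8

The characteristic polynomial is p(λ) = det(λI - A).
Expanding along the first row, p(λ) = λ^3 + 5λ^2 - 74λ - 240.
Rational-root test: λ = -3 gives p(-3) = 0.
Dividing by (λ + 3) leaves λ^2 + 2λ - 80.
The quadratic factors as (λ + 10)·(λ - 8).
Eigenvalues: -10, -3, 8.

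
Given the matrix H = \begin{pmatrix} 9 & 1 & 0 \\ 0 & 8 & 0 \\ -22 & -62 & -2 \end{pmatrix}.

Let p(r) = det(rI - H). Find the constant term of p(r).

p(r) = r^3 - 15r^2 + 38r + 144.
The constant term is 144.

144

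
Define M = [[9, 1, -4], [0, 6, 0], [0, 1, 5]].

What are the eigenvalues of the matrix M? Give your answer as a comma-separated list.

Compute the characteristic polynomial p(r) = det(rI - M).
Expanding the 3×3 determinant: p(r) = r^3 - 20r^2 + 129r - 270.
Since p(9) = 0, r = 9 is a root.
Factor out (r - 9): p(r) = (r - 9)·(r^2 - 11r + 30).
The quadratic factors as (r - 5)·(r - 6).
Eigenvalues: 5, 6, 9.

5, 6, 9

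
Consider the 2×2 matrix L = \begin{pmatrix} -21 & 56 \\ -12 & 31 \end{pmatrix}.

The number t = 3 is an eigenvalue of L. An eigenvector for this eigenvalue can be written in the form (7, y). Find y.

3

We need (L - 3I)v = 0.
L - 3I = [[-24, 56], [-12, 28]].
Row 1: (-24)·7 + (56)·y = 0
Row 2: (-12)·7 + (28)·y = 0
Solving gives y = 3.
Check: L·(7, 3) = (21, 9) = 3·(7, 3).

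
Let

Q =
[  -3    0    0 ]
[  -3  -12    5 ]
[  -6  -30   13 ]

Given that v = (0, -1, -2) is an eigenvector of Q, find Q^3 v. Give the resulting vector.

(0, 8, 16)

First find the eigenvalue: Qv = (0, 2, 4) = -2·(0, -1, -2), so λ = -2.
Then Q^3 v = λ^3·v = (-2)^3·(0, -1, -2) = -8·(0, -1, -2) = (0, 8, 16).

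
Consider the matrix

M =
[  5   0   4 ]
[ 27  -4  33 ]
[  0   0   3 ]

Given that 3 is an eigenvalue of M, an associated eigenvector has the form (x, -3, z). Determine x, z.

We need (M - 3I)v = 0.
M - 3I = [[2, 0, 4], [27, -7, 33], [0, 0, 0]].
Row 1: (2)·x + (0)·-3 + (4)·z = 0
Row 2: (27)·x + (-7)·-3 + (33)·z = 0
Row 3: (0)·x + (0)·-3 + (0)·z = 0
Solving gives x = -2, z = 1.
Check: M·(-2, -3, 1) = (-6, -9, 3) = 3·(-2, -3, 1).

-2, 1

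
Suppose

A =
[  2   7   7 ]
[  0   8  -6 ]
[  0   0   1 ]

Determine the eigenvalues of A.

1, 2, 8

A is upper triangular, so its eigenvalues are the diagonal entries.
Diagonal: 2, 8, 1.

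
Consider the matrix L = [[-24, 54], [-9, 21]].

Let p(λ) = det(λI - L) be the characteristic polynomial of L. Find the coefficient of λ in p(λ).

3

The coefficient of λ of det(λI - L) is −trace(L).
trace(L) = (-24) + (21) = -3, so the coefficient is 3.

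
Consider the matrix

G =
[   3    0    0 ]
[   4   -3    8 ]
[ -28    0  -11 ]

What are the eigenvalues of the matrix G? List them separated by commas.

-11, -3, 3

The characteristic polynomial is p(s) = det(sI - G).
Cofactor expansion gives p(s) = s^3 + 11s^2 - 9s - 99.
Since p(3) = 0, s = 3 is a root.
Factor out (s - 3): p(s) = (s - 3)·(s^2 + 14s + 33).
The quadratic factors as (s + 11)·(s + 3).
Eigenvalues: -11, -3, 3.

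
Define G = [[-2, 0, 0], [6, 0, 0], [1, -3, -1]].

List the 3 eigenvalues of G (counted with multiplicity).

-2, -1, 0

G is lower triangular, so its eigenvalues are the diagonal entries.
Diagonal: -2, 0, -1.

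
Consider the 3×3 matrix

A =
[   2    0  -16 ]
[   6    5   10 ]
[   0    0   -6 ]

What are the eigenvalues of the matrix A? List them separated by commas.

-6, 2, 5

Set up det(λI - A) = 0.
Expanding along the first row, p(λ) = λ^3 - λ^2 - 32λ + 60.
Since p(5) = 0, λ = 5 is a root.
Factor out (λ - 5): p(λ) = (λ - 5)·(λ^2 + 4λ - 12).
The quadratic factors as (λ + 6)·(λ - 2).
Eigenvalues: -6, 2, 5.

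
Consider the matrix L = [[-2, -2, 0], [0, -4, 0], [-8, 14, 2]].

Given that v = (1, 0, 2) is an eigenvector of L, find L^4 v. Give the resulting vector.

(16, 0, 32)

First find the eigenvalue: Lv = (-2, 0, -4) = -2·(1, 0, 2), so λ = -2.
Then L^4 v = λ^4·v = (-2)^4·(1, 0, 2) = 16·(1, 0, 2) = (16, 0, 32).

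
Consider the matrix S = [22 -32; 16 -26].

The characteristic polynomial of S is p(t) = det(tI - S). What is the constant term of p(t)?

p(t) = t^2 + 4t - 60.
The constant term is -60.

-60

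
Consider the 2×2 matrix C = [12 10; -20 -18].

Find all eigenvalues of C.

det(C - λI) = (12 - λ)(-18 - λ) - (10)·(-20) = λ^2 + 6λ - 16.
This factors as (λ + 8)·(λ - 2) = 0.
Eigenvalues: -8, 2.

-8, 2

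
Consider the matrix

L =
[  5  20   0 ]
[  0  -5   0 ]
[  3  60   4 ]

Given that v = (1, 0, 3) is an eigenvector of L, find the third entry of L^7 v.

First find the eigenvalue: Lv = (5, 0, 15) = 5·(1, 0, 3), so λ = 5.
Then L^7 v = λ^7·v = 5^7·(1, 0, 3) = 78125·(1, 0, 3) = (78125, 0, 234375).

234375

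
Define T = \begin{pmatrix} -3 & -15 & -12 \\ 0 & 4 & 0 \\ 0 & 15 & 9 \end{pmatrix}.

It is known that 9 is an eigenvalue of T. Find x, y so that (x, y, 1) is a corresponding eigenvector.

-1, 0

We need (T - 9I)v = 0.
T - 9I = [[-12, -15, -12], [0, -5, 0], [0, 15, 0]].
Row 1: (-12)·x + (-15)·y + (-12)·1 = 0
Row 2: (0)·x + (-5)·y + (0)·1 = 0
Row 3: (0)·x + (15)·y + (0)·1 = 0
Solving gives x = -1, y = 0.
Check: T·(-1, 0, 1) = (-9, 0, 9) = 9·(-1, 0, 1).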